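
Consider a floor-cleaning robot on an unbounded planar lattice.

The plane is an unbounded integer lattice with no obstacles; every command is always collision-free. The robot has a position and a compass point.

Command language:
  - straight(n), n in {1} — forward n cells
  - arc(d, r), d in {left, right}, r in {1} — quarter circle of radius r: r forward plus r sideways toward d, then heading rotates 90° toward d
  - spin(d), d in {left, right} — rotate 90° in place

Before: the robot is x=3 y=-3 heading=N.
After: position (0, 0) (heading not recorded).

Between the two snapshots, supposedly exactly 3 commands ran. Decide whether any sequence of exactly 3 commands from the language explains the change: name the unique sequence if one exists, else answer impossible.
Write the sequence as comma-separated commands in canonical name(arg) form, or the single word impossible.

initial: x=3 y=-3 heading=N
[1] after arc(left, 1): x=2 y=-2 heading=W
[2] after arc(right, 1): x=1 y=-1 heading=N
[3] after arc(left, 1): x=0 y=0 heading=W
uniquely the one of 125 3-step routes that fits.

arc(left, 1), arc(right, 1), arc(left, 1)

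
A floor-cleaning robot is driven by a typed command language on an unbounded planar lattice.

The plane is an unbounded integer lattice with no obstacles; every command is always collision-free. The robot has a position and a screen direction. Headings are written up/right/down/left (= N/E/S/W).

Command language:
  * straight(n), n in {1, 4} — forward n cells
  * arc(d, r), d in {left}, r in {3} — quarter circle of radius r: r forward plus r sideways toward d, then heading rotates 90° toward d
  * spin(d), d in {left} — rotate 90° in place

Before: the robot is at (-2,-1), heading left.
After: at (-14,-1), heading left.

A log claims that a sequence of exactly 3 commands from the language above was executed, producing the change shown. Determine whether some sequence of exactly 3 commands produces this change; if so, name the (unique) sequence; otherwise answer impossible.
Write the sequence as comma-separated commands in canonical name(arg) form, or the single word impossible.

key: heading stays W — no command in the sequence turns
begin: at (-2,-1), heading left
[1] after straight(4): at (-6,-1), heading left
[2] after straight(4): at (-10,-1), heading left
[3] after straight(4): at (-14,-1), heading left
no other 3-command option fits: unique.

straight(4), straight(4), straight(4)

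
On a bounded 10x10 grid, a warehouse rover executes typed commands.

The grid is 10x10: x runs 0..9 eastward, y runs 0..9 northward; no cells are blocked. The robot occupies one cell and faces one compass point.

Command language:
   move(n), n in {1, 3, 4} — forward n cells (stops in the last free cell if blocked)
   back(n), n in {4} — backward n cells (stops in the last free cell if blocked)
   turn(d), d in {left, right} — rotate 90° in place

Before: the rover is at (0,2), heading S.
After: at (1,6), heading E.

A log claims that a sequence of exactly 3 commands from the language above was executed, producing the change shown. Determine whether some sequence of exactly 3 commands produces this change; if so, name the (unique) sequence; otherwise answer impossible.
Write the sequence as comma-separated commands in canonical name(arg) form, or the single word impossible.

key: cell and facing (now E) both changed — the 3 commands mix motion and turning
begin: at (0,2), heading S
step 1 (back(4)): at (0,6), heading S
step 2 (turn(left)): at (0,6), heading E
step 3 (move(1)): at (1,6), heading E
no rival 3-sequence matches.

back(4), turn(left), move(1)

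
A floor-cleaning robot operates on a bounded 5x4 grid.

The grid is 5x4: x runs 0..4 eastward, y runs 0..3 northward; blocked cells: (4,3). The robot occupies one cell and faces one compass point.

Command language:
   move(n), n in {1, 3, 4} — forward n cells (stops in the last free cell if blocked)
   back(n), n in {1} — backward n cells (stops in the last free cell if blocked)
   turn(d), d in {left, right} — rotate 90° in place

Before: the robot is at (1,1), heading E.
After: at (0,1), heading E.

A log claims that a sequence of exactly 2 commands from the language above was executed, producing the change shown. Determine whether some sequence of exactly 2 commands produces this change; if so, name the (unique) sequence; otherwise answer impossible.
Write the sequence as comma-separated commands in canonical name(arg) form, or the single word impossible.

key: still facing E at the end — nothing in the sequence rotates
initial: at (1,1), heading E
t=1 back(1) ⇒ at (0,1), heading E
t=2 back(1) ⇒ at (0,1), heading E
no rival 2-sequence matches.

back(1), back(1)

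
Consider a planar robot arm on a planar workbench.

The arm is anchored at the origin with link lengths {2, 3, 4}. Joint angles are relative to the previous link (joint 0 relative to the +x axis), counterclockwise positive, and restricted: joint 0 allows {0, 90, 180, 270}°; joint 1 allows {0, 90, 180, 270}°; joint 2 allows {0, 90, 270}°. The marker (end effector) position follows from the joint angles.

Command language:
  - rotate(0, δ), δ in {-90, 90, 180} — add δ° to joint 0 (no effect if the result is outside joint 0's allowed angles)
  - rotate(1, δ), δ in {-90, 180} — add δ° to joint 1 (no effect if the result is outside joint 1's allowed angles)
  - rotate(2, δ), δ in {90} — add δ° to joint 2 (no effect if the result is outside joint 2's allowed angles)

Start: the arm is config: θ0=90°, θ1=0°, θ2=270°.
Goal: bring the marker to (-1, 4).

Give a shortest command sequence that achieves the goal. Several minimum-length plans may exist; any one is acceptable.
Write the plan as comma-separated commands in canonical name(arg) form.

rotate(0, -90), rotate(1, 180)

t0: config: θ0=90°, θ1=0°, θ2=270°
[1] after rotate(0, -90): config: θ0=0°, θ1=0°, θ2=270°
[2] after rotate(1, 180): config: θ0=0°, θ1=180°, θ2=270°
minimal: 2 command(s), checked below 2.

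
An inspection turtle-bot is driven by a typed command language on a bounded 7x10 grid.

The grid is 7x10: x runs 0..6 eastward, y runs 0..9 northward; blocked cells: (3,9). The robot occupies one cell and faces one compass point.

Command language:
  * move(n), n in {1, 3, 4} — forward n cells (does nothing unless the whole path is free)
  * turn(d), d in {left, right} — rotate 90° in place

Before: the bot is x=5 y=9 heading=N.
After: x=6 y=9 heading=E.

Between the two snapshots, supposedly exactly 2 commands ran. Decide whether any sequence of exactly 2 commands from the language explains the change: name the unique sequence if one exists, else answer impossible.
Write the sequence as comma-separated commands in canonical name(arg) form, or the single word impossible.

turn(right), move(1)

key: position moved to (6,9) AND the heading swung to E — translation plus rotation needed
t0: x=5 y=9 heading=N
1. turn(right) → x=5 y=9 heading=E
2. move(1) → x=6 y=9 heading=E
no other 2-command option fits: unique.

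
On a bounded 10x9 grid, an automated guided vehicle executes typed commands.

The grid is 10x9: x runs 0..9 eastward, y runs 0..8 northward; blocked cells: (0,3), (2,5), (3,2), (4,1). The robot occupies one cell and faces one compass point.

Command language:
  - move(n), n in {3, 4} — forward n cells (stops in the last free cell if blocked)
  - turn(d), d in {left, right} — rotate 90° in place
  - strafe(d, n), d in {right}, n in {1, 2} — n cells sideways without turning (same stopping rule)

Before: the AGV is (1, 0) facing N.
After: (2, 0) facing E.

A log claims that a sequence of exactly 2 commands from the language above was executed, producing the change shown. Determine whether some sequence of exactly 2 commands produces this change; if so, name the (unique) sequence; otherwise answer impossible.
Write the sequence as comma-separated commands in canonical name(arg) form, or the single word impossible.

key: order matters: swapping strafe(right, 1) and turn(right) lands elsewhere
start: (1, 0) facing N
[1] after strafe(right, 1): (2, 0) facing N
[2] after turn(right): (2, 0) facing E
no rival 2-sequence matches.

strafe(right, 1), turn(right)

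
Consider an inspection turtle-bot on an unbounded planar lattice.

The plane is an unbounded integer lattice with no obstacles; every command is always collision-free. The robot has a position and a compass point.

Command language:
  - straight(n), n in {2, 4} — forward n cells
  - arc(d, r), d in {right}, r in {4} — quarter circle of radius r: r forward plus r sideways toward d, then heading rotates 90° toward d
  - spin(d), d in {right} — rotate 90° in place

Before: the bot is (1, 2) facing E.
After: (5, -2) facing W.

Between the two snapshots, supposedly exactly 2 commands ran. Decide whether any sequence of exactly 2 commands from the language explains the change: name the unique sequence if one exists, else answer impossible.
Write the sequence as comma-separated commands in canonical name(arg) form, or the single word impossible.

arc(right, 4), spin(right)

key: order matters: swapping arc(right, 4) and spin(right) lands elsewhere
initial: (1, 2) facing E
step 1 (arc(right, 4)): (5, -2) facing S
step 2 (spin(right)): (5, -2) facing W
no rival 2-sequence matches.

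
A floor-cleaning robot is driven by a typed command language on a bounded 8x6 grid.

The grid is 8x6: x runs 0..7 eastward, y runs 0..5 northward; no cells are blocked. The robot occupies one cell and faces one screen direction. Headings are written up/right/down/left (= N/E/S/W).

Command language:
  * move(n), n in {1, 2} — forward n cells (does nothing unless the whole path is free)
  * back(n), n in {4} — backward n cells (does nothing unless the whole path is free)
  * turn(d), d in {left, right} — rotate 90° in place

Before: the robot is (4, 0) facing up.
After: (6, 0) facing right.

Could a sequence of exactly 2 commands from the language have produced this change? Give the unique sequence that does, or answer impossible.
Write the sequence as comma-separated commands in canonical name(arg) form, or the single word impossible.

key: cell and facing (now E) both changed — the 2 commands mix motion and turning
start: (4, 0) facing up
[1] after turn(right): (4, 0) facing right
[2] after move(2): (6, 0) facing right
all 25 alternatives checked — unique.

turn(right), move(2)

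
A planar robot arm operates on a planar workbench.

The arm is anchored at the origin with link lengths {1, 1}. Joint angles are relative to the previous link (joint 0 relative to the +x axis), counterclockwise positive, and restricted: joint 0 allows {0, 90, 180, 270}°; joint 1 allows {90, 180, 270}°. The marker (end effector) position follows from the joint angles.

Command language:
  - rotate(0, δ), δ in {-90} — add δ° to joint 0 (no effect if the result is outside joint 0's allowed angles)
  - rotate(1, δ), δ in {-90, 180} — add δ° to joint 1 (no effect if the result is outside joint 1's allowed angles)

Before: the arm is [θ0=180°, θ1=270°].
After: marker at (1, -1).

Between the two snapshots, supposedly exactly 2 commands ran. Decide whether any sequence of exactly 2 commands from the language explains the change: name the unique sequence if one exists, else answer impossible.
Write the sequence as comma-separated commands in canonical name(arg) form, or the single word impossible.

t0: [θ0=180°, θ1=270°]
t=1 rotate(0, -90) ⇒ [θ0=90°, θ1=270°]
t=2 rotate(0, -90) ⇒ [θ0=0°, θ1=270°]
all 9 alternatives checked — unique.

rotate(0, -90), rotate(0, -90)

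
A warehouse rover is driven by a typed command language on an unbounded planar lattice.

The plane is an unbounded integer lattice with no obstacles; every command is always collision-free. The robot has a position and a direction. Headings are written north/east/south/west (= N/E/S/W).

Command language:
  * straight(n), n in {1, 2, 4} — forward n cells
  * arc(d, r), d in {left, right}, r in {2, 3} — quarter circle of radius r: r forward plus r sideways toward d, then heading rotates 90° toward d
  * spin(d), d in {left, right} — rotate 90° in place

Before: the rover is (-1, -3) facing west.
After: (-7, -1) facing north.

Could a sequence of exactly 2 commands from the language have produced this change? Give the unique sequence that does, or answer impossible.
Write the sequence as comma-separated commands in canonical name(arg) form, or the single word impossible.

straight(4), arc(right, 2)

key: running arc(right, 2) before straight(4) would end elsewhere — order is forced
start: (-1, -3) facing west
1. straight(4) → (-5, -3) facing west
2. arc(right, 2) → (-7, -1) facing north
uniquely the one of 81 2-step routes that fits.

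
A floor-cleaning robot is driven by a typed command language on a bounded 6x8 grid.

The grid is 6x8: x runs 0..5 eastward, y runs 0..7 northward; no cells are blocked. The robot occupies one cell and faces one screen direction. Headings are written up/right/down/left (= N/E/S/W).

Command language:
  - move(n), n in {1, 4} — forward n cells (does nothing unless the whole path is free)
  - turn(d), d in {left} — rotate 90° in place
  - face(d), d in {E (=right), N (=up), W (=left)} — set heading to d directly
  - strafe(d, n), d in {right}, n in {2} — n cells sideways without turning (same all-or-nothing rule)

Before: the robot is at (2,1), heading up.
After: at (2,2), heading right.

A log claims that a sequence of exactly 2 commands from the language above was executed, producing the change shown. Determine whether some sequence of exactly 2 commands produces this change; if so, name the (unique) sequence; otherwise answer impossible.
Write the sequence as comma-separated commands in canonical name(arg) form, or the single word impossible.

key: running face(E) before move(1) would end elsewhere — order is forced
initial: at (2,1), heading up
t=1 move(1) ⇒ at (2,2), heading up
t=2 face(E) ⇒ at (2,2), heading right
no other 2-command option fits: unique.

move(1), face(E)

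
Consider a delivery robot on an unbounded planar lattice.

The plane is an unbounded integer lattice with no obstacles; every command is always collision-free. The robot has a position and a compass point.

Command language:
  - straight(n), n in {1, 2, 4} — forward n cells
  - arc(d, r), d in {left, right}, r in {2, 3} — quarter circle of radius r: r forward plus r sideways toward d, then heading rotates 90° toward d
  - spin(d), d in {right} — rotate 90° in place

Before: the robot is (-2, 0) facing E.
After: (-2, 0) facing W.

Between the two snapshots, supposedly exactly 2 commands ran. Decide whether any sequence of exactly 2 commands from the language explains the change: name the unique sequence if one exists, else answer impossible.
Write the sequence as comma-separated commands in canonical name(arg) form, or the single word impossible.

key: parked at (-2,0) the whole time — nothing moves the robot
begin: (-2, 0) facing E
[1] after spin(right): (-2, 0) facing S
[2] after spin(right): (-2, 0) facing W
all 64 alternatives checked — unique.

spin(right), spin(right)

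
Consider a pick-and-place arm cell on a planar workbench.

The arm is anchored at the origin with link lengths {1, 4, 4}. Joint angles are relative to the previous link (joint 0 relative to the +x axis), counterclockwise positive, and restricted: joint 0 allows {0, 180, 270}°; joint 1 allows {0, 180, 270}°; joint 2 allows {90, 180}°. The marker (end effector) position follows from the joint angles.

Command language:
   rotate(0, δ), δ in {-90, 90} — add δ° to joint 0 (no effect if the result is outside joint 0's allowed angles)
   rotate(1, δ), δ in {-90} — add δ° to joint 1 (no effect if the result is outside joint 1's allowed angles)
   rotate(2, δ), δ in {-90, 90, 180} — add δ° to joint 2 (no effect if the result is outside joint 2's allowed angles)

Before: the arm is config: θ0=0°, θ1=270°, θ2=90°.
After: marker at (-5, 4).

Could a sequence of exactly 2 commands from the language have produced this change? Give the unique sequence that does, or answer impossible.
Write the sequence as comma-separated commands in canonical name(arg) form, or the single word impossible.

rotate(0, -90), rotate(0, -90)

from: config: θ0=0°, θ1=270°, θ2=90°
1. rotate(0, -90) → config: θ0=270°, θ1=270°, θ2=90°
2. rotate(0, -90) → config: θ0=180°, θ1=270°, θ2=90°
uniquely the one of 36 2-step routes that fits.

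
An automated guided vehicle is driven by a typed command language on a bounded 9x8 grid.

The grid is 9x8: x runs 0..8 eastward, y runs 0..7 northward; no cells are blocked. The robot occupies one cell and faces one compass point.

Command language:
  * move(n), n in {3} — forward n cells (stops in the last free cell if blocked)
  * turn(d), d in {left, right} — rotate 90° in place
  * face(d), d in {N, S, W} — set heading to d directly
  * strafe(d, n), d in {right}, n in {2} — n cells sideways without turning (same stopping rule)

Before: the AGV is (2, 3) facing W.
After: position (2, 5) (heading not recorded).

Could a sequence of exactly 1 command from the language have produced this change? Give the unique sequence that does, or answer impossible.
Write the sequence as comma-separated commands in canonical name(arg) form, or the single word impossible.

start: (2, 3) facing W
1. strafe(right, 2) → (2, 5) facing W
all 7 alternatives checked — unique.

strafe(right, 2)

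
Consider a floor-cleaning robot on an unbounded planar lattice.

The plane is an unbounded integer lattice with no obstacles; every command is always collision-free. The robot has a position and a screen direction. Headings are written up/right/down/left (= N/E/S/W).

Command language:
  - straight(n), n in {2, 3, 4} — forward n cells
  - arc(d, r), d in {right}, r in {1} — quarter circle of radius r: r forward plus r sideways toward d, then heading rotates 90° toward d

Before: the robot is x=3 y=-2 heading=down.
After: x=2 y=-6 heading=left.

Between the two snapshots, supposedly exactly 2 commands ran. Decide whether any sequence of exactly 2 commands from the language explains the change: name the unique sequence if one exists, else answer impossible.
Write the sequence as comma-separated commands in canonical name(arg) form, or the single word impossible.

straight(3), arc(right, 1)

key: running arc(right, 1) before straight(3) would end elsewhere — order is forced
begin: x=3 y=-2 heading=down
step 1 (straight(3)): x=3 y=-5 heading=down
step 2 (arc(right, 1)): x=2 y=-6 heading=left
no other 2-command option fits: unique.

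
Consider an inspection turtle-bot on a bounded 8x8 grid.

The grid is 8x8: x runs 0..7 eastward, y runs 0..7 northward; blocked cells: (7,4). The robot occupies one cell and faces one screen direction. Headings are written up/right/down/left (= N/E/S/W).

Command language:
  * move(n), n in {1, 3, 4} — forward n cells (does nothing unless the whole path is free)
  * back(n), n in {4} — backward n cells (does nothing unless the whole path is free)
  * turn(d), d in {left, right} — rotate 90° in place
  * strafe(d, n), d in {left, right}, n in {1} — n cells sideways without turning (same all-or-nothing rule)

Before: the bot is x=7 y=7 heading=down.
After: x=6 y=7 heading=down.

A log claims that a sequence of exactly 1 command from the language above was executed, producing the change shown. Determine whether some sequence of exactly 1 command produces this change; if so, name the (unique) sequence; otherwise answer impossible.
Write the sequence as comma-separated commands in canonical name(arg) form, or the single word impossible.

key: heading stays S — the single command does not turn
begin: x=7 y=7 heading=down
t=1 strafe(right, 1) ⇒ x=6 y=7 heading=down
no rival 1-sequence matches.

strafe(right, 1)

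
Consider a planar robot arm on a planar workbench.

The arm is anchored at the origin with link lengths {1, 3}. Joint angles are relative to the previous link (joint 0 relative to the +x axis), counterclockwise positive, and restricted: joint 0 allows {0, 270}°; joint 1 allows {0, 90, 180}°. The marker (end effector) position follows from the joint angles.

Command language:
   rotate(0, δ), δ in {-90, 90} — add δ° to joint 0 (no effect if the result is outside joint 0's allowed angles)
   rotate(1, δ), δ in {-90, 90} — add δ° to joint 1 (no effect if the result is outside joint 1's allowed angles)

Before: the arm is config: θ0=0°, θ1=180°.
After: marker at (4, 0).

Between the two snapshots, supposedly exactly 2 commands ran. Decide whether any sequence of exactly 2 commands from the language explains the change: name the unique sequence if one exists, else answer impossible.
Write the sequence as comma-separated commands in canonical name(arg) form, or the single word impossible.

rotate(1, -90), rotate(1, -90)

initial: config: θ0=0°, θ1=180°
step 1 (rotate(1, -90)): config: θ0=0°, θ1=90°
step 2 (rotate(1, -90)): config: θ0=0°, θ1=0°
uniquely the one of 16 2-step routes that fits.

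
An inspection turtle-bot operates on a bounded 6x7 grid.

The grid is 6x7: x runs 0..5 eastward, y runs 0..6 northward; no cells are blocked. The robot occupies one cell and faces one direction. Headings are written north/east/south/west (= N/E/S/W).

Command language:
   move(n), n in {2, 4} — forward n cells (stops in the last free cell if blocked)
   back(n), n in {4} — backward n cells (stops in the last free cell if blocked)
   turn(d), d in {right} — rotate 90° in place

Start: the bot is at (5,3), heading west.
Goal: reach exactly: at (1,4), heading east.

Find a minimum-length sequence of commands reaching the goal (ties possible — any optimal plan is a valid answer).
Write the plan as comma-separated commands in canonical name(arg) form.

from: at (5,3), heading west
[1] after move(4): at (1,3), heading west
[2] after turn(right): at (1,3), heading north
[3] after back(4): at (1,0), heading north
[4] after move(4): at (1,4), heading north
[5] after turn(right): at (1,4), heading east
no 4-step plan works, so 5 is optimal.

move(4), turn(right), back(4), move(4), turn(right)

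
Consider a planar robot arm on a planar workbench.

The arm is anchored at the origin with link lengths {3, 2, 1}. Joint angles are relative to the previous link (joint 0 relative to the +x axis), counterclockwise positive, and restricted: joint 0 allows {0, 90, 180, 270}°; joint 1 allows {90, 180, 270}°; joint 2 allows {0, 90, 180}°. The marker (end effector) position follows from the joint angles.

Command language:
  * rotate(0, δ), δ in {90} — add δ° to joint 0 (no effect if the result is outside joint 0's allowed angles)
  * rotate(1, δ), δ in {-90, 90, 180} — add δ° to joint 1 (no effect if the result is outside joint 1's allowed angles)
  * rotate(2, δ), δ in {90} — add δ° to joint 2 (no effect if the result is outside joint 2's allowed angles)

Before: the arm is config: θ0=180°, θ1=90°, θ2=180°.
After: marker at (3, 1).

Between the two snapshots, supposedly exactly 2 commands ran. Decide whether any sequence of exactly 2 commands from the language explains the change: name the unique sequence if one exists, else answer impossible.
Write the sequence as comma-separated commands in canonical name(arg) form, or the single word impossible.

rotate(0, 90), rotate(0, 90)

from: config: θ0=180°, θ1=90°, θ2=180°
t=1 rotate(0, 90) ⇒ config: θ0=270°, θ1=90°, θ2=180°
t=2 rotate(0, 90) ⇒ config: θ0=0°, θ1=90°, θ2=180°
uniquely the one of 25 2-step routes that fits.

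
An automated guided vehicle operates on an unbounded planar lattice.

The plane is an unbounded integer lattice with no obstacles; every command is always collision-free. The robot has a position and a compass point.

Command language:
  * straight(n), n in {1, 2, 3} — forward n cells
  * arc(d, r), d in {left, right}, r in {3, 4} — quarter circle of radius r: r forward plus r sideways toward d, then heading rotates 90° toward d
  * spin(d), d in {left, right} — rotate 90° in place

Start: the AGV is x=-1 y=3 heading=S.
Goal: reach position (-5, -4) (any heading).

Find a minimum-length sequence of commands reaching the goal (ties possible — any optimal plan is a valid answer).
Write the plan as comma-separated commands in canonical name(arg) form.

straight(3), arc(right, 4)

from: x=-1 y=3 heading=S
1. straight(3) → x=-1 y=0 heading=S
2. arc(right, 4) → x=-5 y=-4 heading=W
shorter routes all fall short; 2 is best.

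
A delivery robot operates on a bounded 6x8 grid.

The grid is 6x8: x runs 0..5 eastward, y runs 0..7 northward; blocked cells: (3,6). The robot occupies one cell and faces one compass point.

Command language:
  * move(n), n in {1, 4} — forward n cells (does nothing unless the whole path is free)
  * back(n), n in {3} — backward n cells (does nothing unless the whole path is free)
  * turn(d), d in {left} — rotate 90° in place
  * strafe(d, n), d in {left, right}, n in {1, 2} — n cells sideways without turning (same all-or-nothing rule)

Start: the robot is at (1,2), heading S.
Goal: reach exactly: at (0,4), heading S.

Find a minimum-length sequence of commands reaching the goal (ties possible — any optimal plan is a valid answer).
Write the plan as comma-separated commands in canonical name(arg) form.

move(1), strafe(right, 1), back(3)

from: at (1,2), heading S
[1] after move(1): at (1,1), heading S
[2] after strafe(right, 1): at (0,1), heading S
[3] after back(3): at (0,4), heading S
nothing shorter than 3 reaches the goal.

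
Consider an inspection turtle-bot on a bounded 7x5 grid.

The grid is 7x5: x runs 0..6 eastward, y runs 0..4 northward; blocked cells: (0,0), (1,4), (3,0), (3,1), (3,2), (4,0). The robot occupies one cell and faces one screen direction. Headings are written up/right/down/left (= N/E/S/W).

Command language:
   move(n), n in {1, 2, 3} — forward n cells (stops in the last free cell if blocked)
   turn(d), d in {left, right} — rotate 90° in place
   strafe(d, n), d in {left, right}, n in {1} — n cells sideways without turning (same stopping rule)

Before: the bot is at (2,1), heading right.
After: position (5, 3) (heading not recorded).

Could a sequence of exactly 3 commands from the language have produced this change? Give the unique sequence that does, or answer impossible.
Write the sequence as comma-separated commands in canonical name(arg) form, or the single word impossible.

strafe(left, 1), strafe(left, 1), move(3)

key: order matters: swapping strafe(left, 1) and move(3) lands elsewhere
start: at (2,1), heading right
step 1 (strafe(left, 1)): at (2,2), heading right
step 2 (strafe(left, 1)): at (2,3), heading right
step 3 (move(3)): at (5,3), heading right
no rival 3-sequence matches.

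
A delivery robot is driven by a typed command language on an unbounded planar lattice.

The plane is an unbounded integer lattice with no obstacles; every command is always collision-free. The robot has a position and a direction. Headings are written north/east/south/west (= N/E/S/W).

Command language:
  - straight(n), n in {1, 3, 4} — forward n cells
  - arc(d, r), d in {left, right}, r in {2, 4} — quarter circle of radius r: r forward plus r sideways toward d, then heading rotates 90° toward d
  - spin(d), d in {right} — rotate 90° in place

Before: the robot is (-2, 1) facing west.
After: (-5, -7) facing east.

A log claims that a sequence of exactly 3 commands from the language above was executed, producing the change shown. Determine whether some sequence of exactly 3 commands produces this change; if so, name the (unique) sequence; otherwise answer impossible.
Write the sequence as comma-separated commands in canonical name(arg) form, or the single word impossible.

key: running arc(left, 4) before straight(3) would end elsewhere — order is forced
begin: (-2, 1) facing west
1. straight(3) → (-5, 1) facing west
2. arc(left, 4) → (-9, -3) facing south
3. arc(left, 4) → (-5, -7) facing east
no other 3-command option fits: unique.

straight(3), arc(left, 4), arc(left, 4)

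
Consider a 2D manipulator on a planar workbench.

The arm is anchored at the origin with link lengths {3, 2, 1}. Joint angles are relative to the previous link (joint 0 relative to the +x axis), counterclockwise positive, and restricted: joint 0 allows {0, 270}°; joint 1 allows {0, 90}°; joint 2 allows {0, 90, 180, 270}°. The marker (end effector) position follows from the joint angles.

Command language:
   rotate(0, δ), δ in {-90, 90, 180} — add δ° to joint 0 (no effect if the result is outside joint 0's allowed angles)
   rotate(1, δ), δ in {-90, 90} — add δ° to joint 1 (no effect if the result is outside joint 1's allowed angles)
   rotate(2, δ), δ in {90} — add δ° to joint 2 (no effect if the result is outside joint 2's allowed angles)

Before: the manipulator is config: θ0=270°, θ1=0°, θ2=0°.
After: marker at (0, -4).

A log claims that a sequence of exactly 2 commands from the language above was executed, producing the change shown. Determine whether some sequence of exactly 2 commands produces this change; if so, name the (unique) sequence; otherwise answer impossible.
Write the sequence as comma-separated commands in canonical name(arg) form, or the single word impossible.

t0: config: θ0=270°, θ1=0°, θ2=0°
step 1 (rotate(2, 90)): config: θ0=270°, θ1=0°, θ2=90°
step 2 (rotate(2, 90)): config: θ0=270°, θ1=0°, θ2=180°
no other 2-command option fits: unique.

rotate(2, 90), rotate(2, 90)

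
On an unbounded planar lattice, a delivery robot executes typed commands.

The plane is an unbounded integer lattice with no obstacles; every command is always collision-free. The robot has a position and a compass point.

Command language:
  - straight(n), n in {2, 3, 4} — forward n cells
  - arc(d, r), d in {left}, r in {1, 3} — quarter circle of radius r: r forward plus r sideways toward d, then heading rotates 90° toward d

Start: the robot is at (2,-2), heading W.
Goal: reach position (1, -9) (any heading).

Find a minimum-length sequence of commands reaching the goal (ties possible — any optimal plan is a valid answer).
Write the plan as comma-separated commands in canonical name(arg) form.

t0: at (2,-2), heading W
[1] after arc(left, 1): at (1,-3), heading S
[2] after straight(3): at (1,-6), heading S
[3] after straight(3): at (1,-9), heading S
nothing shorter than 3 reaches the goal.

arc(left, 1), straight(3), straight(3)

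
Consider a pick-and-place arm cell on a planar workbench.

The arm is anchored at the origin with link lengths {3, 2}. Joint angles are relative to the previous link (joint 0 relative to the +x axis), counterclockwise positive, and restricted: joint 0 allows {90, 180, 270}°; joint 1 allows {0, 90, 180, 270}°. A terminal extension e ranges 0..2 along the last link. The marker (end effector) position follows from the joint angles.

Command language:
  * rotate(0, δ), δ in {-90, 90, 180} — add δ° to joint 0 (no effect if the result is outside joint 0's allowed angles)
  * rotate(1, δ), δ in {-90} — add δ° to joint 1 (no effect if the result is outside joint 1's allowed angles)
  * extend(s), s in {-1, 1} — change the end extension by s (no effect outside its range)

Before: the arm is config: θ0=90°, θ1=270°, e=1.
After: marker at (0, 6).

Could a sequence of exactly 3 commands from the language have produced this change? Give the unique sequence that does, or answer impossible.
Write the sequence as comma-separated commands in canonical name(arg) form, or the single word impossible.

initial: config: θ0=90°, θ1=270°, e=1
step 1 (rotate(1, -90)): config: θ0=90°, θ1=180°, e=1
step 2 (rotate(1, -90)): config: θ0=90°, θ1=90°, e=1
step 3 (rotate(1, -90)): config: θ0=90°, θ1=0°, e=1
all 216 alternatives checked — unique.

rotate(1, -90), rotate(1, -90), rotate(1, -90)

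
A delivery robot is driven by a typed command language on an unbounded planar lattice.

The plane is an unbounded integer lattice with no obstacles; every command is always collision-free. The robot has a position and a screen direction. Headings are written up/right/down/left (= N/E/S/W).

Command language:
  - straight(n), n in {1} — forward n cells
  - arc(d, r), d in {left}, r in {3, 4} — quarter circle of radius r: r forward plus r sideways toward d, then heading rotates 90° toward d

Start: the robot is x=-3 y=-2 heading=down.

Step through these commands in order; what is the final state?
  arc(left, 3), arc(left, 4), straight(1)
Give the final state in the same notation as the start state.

x=4 y=0 heading=up

initial: x=-3 y=-2 heading=down
t=1 arc(left, 3) ⇒ x=0 y=-5 heading=right
t=2 arc(left, 4) ⇒ x=4 y=-1 heading=up
t=3 straight(1) ⇒ x=4 y=0 heading=up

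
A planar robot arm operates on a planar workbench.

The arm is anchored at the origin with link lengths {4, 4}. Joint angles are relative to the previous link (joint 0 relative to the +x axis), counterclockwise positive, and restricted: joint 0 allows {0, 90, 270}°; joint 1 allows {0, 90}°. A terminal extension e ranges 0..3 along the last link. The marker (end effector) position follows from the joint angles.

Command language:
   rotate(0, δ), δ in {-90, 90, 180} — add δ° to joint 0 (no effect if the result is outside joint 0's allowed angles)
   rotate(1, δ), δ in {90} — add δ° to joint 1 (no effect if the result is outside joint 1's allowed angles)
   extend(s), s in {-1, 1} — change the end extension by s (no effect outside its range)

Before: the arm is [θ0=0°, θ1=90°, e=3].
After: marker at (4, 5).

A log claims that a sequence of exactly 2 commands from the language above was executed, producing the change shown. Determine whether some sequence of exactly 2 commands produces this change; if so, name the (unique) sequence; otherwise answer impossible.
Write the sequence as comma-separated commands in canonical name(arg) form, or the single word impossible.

extend(-1), extend(-1)

initial: [θ0=0°, θ1=90°, e=3]
t=1 extend(-1) ⇒ [θ0=0°, θ1=90°, e=2]
t=2 extend(-1) ⇒ [θ0=0°, θ1=90°, e=1]
no rival 2-sequence matches.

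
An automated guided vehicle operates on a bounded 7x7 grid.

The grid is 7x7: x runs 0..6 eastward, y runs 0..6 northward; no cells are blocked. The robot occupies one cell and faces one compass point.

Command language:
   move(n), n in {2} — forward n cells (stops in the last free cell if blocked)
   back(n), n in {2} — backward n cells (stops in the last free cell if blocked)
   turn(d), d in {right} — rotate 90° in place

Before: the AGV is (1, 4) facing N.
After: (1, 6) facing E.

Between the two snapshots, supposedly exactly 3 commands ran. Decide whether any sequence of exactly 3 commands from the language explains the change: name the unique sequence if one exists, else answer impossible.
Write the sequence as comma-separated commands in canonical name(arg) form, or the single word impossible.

move(2), move(2), turn(right)

key: order matters: swapping move(2) and turn(right) lands elsewhere
t0: (1, 4) facing N
step 1 (move(2)): (1, 6) facing N
step 2 (move(2)): (1, 6) facing N
step 3 (turn(right)): (1, 6) facing E
no rival 3-sequence matches.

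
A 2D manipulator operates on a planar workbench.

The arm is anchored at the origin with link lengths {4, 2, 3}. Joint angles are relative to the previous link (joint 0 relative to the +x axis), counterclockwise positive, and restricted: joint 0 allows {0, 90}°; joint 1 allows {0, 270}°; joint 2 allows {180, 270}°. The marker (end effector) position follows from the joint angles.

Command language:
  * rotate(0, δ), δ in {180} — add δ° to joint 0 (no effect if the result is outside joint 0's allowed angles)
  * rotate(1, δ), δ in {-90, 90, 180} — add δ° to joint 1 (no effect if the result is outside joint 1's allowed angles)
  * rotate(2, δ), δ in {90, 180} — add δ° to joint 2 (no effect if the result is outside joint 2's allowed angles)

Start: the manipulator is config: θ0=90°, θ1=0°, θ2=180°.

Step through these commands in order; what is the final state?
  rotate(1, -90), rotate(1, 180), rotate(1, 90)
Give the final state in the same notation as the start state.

config: θ0=90°, θ1=0°, θ2=180°

start: config: θ0=90°, θ1=0°, θ2=180°
1. rotate(1, -90) → config: θ0=90°, θ1=270°, θ2=180°
2. rotate(1, 180) → config: θ0=90°, θ1=270°, θ2=180°
3. rotate(1, 90) → config: θ0=90°, θ1=0°, θ2=180°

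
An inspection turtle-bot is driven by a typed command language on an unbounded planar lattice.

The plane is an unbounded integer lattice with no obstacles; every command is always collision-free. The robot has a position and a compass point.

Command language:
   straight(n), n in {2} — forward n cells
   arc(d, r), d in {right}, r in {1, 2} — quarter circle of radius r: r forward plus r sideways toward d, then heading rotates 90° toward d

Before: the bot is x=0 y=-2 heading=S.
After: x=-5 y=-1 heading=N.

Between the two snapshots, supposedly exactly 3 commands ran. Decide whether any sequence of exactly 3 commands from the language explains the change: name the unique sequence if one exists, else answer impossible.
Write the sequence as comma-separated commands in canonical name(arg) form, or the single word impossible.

key: position moved to (-5,-1) AND the heading swung to N — translation plus rotation needed
start: x=0 y=-2 heading=S
step 1 (arc(right, 1)): x=-1 y=-3 heading=W
step 2 (straight(2)): x=-3 y=-3 heading=W
step 3 (arc(right, 2)): x=-5 y=-1 heading=N
no other 3-command option fits: unique.

arc(right, 1), straight(2), arc(right, 2)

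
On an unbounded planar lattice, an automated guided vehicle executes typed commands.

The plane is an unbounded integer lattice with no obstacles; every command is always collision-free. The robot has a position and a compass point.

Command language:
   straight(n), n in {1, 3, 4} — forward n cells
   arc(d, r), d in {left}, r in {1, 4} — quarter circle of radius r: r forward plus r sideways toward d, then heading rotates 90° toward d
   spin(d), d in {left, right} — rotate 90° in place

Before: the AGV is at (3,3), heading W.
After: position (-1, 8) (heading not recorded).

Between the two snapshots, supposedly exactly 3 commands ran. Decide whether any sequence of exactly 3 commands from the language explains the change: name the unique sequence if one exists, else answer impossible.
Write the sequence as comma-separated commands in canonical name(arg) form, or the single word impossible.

key: order matters: swapping spin(right) and arc(left, 4) lands elsewhere
begin: at (3,3), heading W
t=1 spin(right) ⇒ at (3,3), heading N
t=2 straight(1) ⇒ at (3,4), heading N
t=3 arc(left, 4) ⇒ at (-1,8), heading W
all 343 alternatives checked — unique.

spin(right), straight(1), arc(left, 4)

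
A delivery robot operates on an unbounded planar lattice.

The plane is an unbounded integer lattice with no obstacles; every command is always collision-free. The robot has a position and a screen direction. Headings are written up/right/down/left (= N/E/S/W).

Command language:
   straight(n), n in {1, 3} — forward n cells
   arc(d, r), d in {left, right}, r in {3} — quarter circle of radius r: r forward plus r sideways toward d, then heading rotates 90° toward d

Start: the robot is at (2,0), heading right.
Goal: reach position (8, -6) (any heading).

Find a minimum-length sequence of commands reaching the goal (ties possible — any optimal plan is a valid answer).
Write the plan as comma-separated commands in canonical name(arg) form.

t0: at (2,0), heading right
t=1 arc(right, 3) ⇒ at (5,-3), heading down
t=2 arc(left, 3) ⇒ at (8,-6), heading right
minimal: 2 command(s), checked below 2.

arc(right, 3), arc(left, 3)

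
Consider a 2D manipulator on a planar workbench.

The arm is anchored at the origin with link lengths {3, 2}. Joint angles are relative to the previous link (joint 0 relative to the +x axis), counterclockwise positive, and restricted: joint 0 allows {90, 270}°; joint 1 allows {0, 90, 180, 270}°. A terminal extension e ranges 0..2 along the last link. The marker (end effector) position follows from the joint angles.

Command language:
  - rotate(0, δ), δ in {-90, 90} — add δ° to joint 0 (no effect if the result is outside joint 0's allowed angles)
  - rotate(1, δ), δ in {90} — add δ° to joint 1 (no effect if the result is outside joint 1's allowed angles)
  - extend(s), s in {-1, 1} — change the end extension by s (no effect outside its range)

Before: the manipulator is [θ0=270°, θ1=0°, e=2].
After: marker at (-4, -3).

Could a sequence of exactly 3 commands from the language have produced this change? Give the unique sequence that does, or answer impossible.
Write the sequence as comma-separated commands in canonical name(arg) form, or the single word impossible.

t0: [θ0=270°, θ1=0°, e=2]
1. rotate(1, 90) → [θ0=270°, θ1=90°, e=2]
2. rotate(1, 90) → [θ0=270°, θ1=180°, e=2]
3. rotate(1, 90) → [θ0=270°, θ1=270°, e=2]
uniquely the one of 125 3-step routes that fits.

rotate(1, 90), rotate(1, 90), rotate(1, 90)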